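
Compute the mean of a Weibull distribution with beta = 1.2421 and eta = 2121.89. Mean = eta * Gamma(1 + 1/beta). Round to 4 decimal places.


beta = 1.2421, eta = 2121.89
1/beta = 0.8051
1 + 1/beta = 1.8051
Gamma(1.8051) = 0.9327
Mean = 2121.89 * 0.9327
Mean = 1979.1806

1979.1806


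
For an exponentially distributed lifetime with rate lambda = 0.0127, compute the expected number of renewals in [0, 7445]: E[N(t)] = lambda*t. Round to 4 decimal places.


lambda = 0.0127
t = 7445
E[N(t)] = lambda * t
E[N(t)] = 0.0127 * 7445
E[N(t)] = 94.5515

94.5515


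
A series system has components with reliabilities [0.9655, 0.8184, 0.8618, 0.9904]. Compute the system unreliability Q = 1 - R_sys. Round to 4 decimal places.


Components: [0.9655, 0.8184, 0.8618, 0.9904]
After component 1: product = 0.9655
After component 2: product = 0.7902
After component 3: product = 0.681
After component 4: product = 0.6744
R_sys = 0.6744
Q = 1 - 0.6744 = 0.3256

0.3256


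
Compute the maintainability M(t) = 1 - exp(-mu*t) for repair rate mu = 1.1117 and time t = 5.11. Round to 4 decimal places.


mu = 1.1117, t = 5.11
mu * t = 1.1117 * 5.11 = 5.6808
exp(-5.6808) = 0.0034
M(t) = 1 - 0.0034
M(t) = 0.9966

0.9966


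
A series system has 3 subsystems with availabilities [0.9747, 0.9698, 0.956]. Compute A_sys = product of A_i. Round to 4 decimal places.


Subsystems: [0.9747, 0.9698, 0.956]
After subsystem 1 (A=0.9747): product = 0.9747
After subsystem 2 (A=0.9698): product = 0.9453
After subsystem 3 (A=0.956): product = 0.9037
A_sys = 0.9037

0.9037


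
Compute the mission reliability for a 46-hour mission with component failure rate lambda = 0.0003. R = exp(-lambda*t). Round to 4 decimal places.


lambda = 0.0003
mission_time = 46
lambda * t = 0.0003 * 46 = 0.0138
R = exp(-0.0138)
R = 0.9863

0.9863


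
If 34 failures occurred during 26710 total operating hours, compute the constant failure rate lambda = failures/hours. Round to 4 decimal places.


failures = 34
total_hours = 26710
lambda = 34 / 26710
lambda = 0.0013

0.0013


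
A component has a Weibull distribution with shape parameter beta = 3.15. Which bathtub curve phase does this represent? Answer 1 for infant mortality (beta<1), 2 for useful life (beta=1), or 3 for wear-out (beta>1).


beta = 3.15
Compare beta to 1:
beta < 1 => infant mortality (phase 1)
beta = 1 => useful life (phase 2)
beta > 1 => wear-out (phase 3)
Since beta = 3.15, this is wear-out (increasing failure rate)
Phase = 3

3


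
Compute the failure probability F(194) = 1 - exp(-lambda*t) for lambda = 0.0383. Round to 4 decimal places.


lambda = 0.0383, t = 194
lambda * t = 7.4302
exp(-7.4302) = 0.0006
F(t) = 1 - 0.0006
F(t) = 0.9994

0.9994


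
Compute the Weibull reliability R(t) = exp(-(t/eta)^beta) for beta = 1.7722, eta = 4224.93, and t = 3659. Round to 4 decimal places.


beta = 1.7722, eta = 4224.93, t = 3659
t/eta = 3659 / 4224.93 = 0.866
(t/eta)^beta = 0.866^1.7722 = 0.775
R(t) = exp(-0.775)
R(t) = 0.4607

0.4607


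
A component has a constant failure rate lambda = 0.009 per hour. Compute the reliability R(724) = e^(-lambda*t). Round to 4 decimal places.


lambda = 0.009
t = 724
lambda * t = 6.516
R(t) = e^(-6.516)
R(t) = 0.0015

0.0015


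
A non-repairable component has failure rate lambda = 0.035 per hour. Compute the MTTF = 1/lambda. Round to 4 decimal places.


lambda = 0.035
MTTF = 1 / 0.035
MTTF = 28.5714

28.5714


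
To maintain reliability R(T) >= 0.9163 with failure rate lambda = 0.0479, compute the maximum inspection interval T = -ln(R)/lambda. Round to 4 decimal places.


R_target = 0.9163
lambda = 0.0479
-ln(0.9163) = 0.0874
T = 0.0874 / 0.0479
T = 1.8249

1.8249


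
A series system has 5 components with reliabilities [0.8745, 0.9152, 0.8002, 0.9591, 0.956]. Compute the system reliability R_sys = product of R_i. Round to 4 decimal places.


Components: [0.8745, 0.9152, 0.8002, 0.9591, 0.956]
After component 1 (R=0.8745): product = 0.8745
After component 2 (R=0.9152): product = 0.8003
After component 3 (R=0.8002): product = 0.6404
After component 4 (R=0.9591): product = 0.6142
After component 5 (R=0.956): product = 0.5872
R_sys = 0.5872

0.5872


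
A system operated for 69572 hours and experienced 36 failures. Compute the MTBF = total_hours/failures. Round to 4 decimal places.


total_hours = 69572
failures = 36
MTBF = 69572 / 36
MTBF = 1932.5556

1932.5556


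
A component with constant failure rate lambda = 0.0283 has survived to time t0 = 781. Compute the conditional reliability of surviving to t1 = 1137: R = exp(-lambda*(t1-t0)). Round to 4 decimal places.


lambda = 0.0283
t0 = 781, t1 = 1137
t1 - t0 = 356
lambda * (t1-t0) = 0.0283 * 356 = 10.0748
R = exp(-10.0748)
R = 0.0

0.0


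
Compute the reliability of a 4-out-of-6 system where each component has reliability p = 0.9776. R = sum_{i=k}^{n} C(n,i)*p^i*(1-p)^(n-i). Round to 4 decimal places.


k = 4, n = 6, p = 0.9776
i=4: C(6,4)=15 * 0.9776^4 * 0.0224^2 = 0.0069
i=5: C(6,5)=6 * 0.9776^5 * 0.0224^1 = 0.12
i=6: C(6,6)=1 * 0.9776^6 * 0.0224^0 = 0.8729
R = sum of terms = 0.9998

0.9998


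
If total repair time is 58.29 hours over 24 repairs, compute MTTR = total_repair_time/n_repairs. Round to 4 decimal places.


total_repair_time = 58.29
n_repairs = 24
MTTR = 58.29 / 24
MTTR = 2.4287

2.4287


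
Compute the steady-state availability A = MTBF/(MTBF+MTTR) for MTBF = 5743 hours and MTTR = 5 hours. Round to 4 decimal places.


MTBF = 5743
MTTR = 5
MTBF + MTTR = 5748
A = 5743 / 5748
A = 0.9991

0.9991


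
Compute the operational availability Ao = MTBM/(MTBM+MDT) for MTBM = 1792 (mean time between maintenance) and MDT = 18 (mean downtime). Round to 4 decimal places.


MTBM = 1792
MDT = 18
MTBM + MDT = 1810
Ao = 1792 / 1810
Ao = 0.9901

0.9901


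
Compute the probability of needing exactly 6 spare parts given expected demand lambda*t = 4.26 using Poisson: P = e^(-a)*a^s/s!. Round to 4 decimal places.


a = 4.26, s = 6
e^(-a) = e^(-4.26) = 0.0141
a^s = 4.26^6 = 5976.6468
s! = 720
P = 0.0141 * 5976.6468 / 720
P = 0.1172

0.1172


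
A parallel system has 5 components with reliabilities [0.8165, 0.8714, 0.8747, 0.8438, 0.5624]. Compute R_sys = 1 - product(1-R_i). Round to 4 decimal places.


Components: [0.8165, 0.8714, 0.8747, 0.8438, 0.5624]
(1 - 0.8165) = 0.1835, running product = 0.1835
(1 - 0.8714) = 0.1286, running product = 0.0236
(1 - 0.8747) = 0.1253, running product = 0.003
(1 - 0.8438) = 0.1562, running product = 0.0005
(1 - 0.5624) = 0.4376, running product = 0.0002
Product of (1-R_i) = 0.0002
R_sys = 1 - 0.0002 = 0.9998

0.9998


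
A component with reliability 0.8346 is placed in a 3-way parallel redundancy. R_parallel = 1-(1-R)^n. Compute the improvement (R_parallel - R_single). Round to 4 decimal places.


R_single = 0.8346, n = 3
1 - R_single = 0.1654
(1 - R_single)^n = 0.1654^3 = 0.0045
R_parallel = 1 - 0.0045 = 0.9955
Improvement = 0.9955 - 0.8346
Improvement = 0.1609

0.1609


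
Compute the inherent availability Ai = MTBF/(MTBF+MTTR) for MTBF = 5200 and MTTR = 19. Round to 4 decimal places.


MTBF = 5200
MTTR = 19
MTBF + MTTR = 5219
Ai = 5200 / 5219
Ai = 0.9964

0.9964


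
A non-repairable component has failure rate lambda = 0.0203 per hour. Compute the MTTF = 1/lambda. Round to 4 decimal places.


lambda = 0.0203
MTTF = 1 / 0.0203
MTTF = 49.2611

49.2611


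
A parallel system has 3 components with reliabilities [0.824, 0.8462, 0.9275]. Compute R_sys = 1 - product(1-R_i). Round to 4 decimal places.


Components: [0.824, 0.8462, 0.9275]
(1 - 0.824) = 0.176, running product = 0.176
(1 - 0.8462) = 0.1538, running product = 0.0271
(1 - 0.9275) = 0.0725, running product = 0.002
Product of (1-R_i) = 0.002
R_sys = 1 - 0.002 = 0.998

0.998


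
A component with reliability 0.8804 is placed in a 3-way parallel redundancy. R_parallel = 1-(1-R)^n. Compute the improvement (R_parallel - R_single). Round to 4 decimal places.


R_single = 0.8804, n = 3
1 - R_single = 0.1196
(1 - R_single)^n = 0.1196^3 = 0.0017
R_parallel = 1 - 0.0017 = 0.9983
Improvement = 0.9983 - 0.8804
Improvement = 0.1179

0.1179


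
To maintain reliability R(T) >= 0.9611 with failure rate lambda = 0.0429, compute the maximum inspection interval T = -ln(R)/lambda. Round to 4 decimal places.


R_target = 0.9611
lambda = 0.0429
-ln(0.9611) = 0.0397
T = 0.0397 / 0.0429
T = 0.9249

0.9249


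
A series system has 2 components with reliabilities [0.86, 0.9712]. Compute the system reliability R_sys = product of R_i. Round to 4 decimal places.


Components: [0.86, 0.9712]
After component 1 (R=0.86): product = 0.86
After component 2 (R=0.9712): product = 0.8352
R_sys = 0.8352

0.8352


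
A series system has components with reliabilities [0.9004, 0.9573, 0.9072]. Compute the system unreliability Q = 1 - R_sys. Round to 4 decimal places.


Components: [0.9004, 0.9573, 0.9072]
After component 1: product = 0.9004
After component 2: product = 0.862
After component 3: product = 0.782
R_sys = 0.782
Q = 1 - 0.782 = 0.218

0.218


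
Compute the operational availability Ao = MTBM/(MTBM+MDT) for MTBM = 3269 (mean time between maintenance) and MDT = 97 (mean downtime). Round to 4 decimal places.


MTBM = 3269
MDT = 97
MTBM + MDT = 3366
Ao = 3269 / 3366
Ao = 0.9712

0.9712


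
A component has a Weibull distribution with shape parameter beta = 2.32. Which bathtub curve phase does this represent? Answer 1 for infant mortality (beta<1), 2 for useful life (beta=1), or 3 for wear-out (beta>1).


beta = 2.32
Compare beta to 1:
beta < 1 => infant mortality (phase 1)
beta = 1 => useful life (phase 2)
beta > 1 => wear-out (phase 3)
Since beta = 2.32, this is wear-out (increasing failure rate)
Phase = 3

3


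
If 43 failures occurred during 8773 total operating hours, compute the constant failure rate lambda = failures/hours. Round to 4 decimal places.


failures = 43
total_hours = 8773
lambda = 43 / 8773
lambda = 0.0049

0.0049


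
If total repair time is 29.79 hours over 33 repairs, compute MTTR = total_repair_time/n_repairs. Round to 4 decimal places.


total_repair_time = 29.79
n_repairs = 33
MTTR = 29.79 / 33
MTTR = 0.9027

0.9027


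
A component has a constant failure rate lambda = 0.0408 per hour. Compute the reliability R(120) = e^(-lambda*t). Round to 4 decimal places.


lambda = 0.0408
t = 120
lambda * t = 4.896
R(t) = e^(-4.896)
R(t) = 0.0075

0.0075


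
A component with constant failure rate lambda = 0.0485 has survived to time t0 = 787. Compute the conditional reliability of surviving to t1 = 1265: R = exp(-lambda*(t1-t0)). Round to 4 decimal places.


lambda = 0.0485
t0 = 787, t1 = 1265
t1 - t0 = 478
lambda * (t1-t0) = 0.0485 * 478 = 23.183
R = exp(-23.183)
R = 0.0

0.0


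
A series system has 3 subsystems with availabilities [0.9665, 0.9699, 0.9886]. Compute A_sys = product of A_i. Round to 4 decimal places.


Subsystems: [0.9665, 0.9699, 0.9886]
After subsystem 1 (A=0.9665): product = 0.9665
After subsystem 2 (A=0.9699): product = 0.9374
After subsystem 3 (A=0.9886): product = 0.9267
A_sys = 0.9267

0.9267


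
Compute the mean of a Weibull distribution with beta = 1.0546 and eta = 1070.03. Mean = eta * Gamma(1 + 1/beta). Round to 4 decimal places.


beta = 1.0546, eta = 1070.03
1/beta = 0.9482
1 + 1/beta = 1.9482
Gamma(1.9482) = 0.9792
Mean = 1070.03 * 0.9792
Mean = 1047.7779

1047.7779


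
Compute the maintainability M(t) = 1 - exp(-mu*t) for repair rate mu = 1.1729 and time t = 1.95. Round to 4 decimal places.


mu = 1.1729, t = 1.95
mu * t = 1.1729 * 1.95 = 2.2872
exp(-2.2872) = 0.1016
M(t) = 1 - 0.1016
M(t) = 0.8984

0.8984


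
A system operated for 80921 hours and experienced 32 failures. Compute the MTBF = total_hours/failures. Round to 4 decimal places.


total_hours = 80921
failures = 32
MTBF = 80921 / 32
MTBF = 2528.7812

2528.7812


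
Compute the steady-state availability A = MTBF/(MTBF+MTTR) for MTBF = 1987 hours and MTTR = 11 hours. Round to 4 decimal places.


MTBF = 1987
MTTR = 11
MTBF + MTTR = 1998
A = 1987 / 1998
A = 0.9945

0.9945


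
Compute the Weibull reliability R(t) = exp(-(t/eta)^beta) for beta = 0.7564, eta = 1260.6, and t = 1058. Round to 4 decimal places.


beta = 0.7564, eta = 1260.6, t = 1058
t/eta = 1058 / 1260.6 = 0.8393
(t/eta)^beta = 0.8393^0.7564 = 0.8759
R(t) = exp(-0.8759)
R(t) = 0.4165

0.4165


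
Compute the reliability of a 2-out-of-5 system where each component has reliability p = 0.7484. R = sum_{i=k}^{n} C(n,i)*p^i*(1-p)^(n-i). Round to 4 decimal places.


k = 2, n = 5, p = 0.7484
i=2: C(5,2)=10 * 0.7484^2 * 0.2516^3 = 0.0892
i=3: C(5,3)=10 * 0.7484^3 * 0.2516^2 = 0.2654
i=4: C(5,4)=5 * 0.7484^4 * 0.2516^1 = 0.3947
i=5: C(5,5)=1 * 0.7484^5 * 0.2516^0 = 0.2348
R = sum of terms = 0.984

0.984


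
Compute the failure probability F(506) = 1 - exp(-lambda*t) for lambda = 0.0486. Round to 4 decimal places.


lambda = 0.0486, t = 506
lambda * t = 24.5916
exp(-24.5916) = 0.0
F(t) = 1 - 0.0
F(t) = 1.0

1.0


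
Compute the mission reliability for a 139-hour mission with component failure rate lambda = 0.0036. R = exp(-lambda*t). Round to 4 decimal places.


lambda = 0.0036
mission_time = 139
lambda * t = 0.0036 * 139 = 0.5004
R = exp(-0.5004)
R = 0.6063

0.6063


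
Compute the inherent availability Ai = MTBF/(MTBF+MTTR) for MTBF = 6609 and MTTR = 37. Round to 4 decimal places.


MTBF = 6609
MTTR = 37
MTBF + MTTR = 6646
Ai = 6609 / 6646
Ai = 0.9944

0.9944


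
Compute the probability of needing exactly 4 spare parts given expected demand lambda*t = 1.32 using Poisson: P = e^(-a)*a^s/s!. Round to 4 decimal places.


a = 1.32, s = 4
e^(-a) = e^(-1.32) = 0.2671
a^s = 1.32^4 = 3.036
s! = 24
P = 0.2671 * 3.036 / 24
P = 0.0338

0.0338


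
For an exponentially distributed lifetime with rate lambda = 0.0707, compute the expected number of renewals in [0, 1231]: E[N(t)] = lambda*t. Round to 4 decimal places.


lambda = 0.0707
t = 1231
E[N(t)] = lambda * t
E[N(t)] = 0.0707 * 1231
E[N(t)] = 87.0317

87.0317


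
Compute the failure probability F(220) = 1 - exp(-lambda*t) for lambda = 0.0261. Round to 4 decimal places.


lambda = 0.0261, t = 220
lambda * t = 5.742
exp(-5.742) = 0.0032
F(t) = 1 - 0.0032
F(t) = 0.9968

0.9968


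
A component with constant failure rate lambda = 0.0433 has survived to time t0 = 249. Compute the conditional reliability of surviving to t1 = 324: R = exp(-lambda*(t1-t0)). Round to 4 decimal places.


lambda = 0.0433
t0 = 249, t1 = 324
t1 - t0 = 75
lambda * (t1-t0) = 0.0433 * 75 = 3.2475
R = exp(-3.2475)
R = 0.0389

0.0389


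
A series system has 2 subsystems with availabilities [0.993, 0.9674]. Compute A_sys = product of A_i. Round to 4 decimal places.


Subsystems: [0.993, 0.9674]
After subsystem 1 (A=0.993): product = 0.993
After subsystem 2 (A=0.9674): product = 0.9606
A_sys = 0.9606

0.9606


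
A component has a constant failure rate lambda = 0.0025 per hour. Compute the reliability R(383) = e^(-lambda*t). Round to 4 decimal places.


lambda = 0.0025
t = 383
lambda * t = 0.9575
R(t) = e^(-0.9575)
R(t) = 0.3839

0.3839


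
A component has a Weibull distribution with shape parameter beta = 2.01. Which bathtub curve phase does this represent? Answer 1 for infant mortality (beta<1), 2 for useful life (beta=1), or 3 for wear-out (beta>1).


beta = 2.01
Compare beta to 1:
beta < 1 => infant mortality (phase 1)
beta = 1 => useful life (phase 2)
beta > 1 => wear-out (phase 3)
Since beta = 2.01, this is wear-out (increasing failure rate)
Phase = 3

3


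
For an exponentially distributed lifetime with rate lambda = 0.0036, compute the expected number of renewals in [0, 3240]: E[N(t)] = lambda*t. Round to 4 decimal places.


lambda = 0.0036
t = 3240
E[N(t)] = lambda * t
E[N(t)] = 0.0036 * 3240
E[N(t)] = 11.664

11.664


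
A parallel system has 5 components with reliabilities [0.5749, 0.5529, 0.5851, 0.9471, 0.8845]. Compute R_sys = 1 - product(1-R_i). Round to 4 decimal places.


Components: [0.5749, 0.5529, 0.5851, 0.9471, 0.8845]
(1 - 0.5749) = 0.4251, running product = 0.4251
(1 - 0.5529) = 0.4471, running product = 0.1901
(1 - 0.5851) = 0.4149, running product = 0.0789
(1 - 0.9471) = 0.0529, running product = 0.0042
(1 - 0.8845) = 0.1155, running product = 0.0005
Product of (1-R_i) = 0.0005
R_sys = 1 - 0.0005 = 0.9995

0.9995


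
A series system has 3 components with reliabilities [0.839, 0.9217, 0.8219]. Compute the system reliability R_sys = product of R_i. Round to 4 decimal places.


Components: [0.839, 0.9217, 0.8219]
After component 1 (R=0.839): product = 0.839
After component 2 (R=0.9217): product = 0.7733
After component 3 (R=0.8219): product = 0.6356
R_sys = 0.6356

0.6356


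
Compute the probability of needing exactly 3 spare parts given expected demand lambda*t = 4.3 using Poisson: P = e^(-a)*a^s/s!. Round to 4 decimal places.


a = 4.3, s = 3
e^(-a) = e^(-4.3) = 0.0136
a^s = 4.3^3 = 79.507
s! = 6
P = 0.0136 * 79.507 / 6
P = 0.1798

0.1798


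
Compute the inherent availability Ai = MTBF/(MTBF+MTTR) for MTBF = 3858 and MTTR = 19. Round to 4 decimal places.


MTBF = 3858
MTTR = 19
MTBF + MTTR = 3877
Ai = 3858 / 3877
Ai = 0.9951

0.9951


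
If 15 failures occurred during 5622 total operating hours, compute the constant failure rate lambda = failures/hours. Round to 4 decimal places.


failures = 15
total_hours = 5622
lambda = 15 / 5622
lambda = 0.0027

0.0027


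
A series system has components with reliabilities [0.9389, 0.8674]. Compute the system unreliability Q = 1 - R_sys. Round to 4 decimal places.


Components: [0.9389, 0.8674]
After component 1: product = 0.9389
After component 2: product = 0.8144
R_sys = 0.8144
Q = 1 - 0.8144 = 0.1856

0.1856


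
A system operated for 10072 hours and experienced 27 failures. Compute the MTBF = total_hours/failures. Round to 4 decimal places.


total_hours = 10072
failures = 27
MTBF = 10072 / 27
MTBF = 373.037

373.037


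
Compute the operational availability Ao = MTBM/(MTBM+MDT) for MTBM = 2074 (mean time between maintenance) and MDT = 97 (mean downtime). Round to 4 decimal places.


MTBM = 2074
MDT = 97
MTBM + MDT = 2171
Ao = 2074 / 2171
Ao = 0.9553

0.9553


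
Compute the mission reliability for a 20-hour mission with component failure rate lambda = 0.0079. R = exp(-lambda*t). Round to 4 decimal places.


lambda = 0.0079
mission_time = 20
lambda * t = 0.0079 * 20 = 0.158
R = exp(-0.158)
R = 0.8538

0.8538


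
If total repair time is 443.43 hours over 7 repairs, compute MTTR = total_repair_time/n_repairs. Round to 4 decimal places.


total_repair_time = 443.43
n_repairs = 7
MTTR = 443.43 / 7
MTTR = 63.3471

63.3471


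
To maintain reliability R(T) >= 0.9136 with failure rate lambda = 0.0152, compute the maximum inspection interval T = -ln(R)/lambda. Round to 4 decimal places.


R_target = 0.9136
lambda = 0.0152
-ln(0.9136) = 0.0904
T = 0.0904 / 0.0152
T = 5.9449

5.9449


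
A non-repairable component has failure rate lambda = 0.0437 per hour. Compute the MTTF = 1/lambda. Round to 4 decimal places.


lambda = 0.0437
MTTF = 1 / 0.0437
MTTF = 22.8833

22.8833


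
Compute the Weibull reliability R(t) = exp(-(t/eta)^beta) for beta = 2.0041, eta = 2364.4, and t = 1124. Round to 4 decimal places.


beta = 2.0041, eta = 2364.4, t = 1124
t/eta = 1124 / 2364.4 = 0.4754
(t/eta)^beta = 0.4754^2.0041 = 0.2253
R(t) = exp(-0.2253)
R(t) = 0.7983

0.7983


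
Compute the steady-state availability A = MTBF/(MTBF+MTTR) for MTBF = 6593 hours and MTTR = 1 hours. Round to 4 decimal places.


MTBF = 6593
MTTR = 1
MTBF + MTTR = 6594
A = 6593 / 6594
A = 0.9998

0.9998


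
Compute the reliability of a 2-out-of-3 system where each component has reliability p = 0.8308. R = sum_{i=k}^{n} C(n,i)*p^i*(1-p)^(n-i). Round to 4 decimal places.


k = 2, n = 3, p = 0.8308
i=2: C(3,2)=3 * 0.8308^2 * 0.1692^1 = 0.3504
i=3: C(3,3)=1 * 0.8308^3 * 0.1692^0 = 0.5734
R = sum of terms = 0.9238

0.9238


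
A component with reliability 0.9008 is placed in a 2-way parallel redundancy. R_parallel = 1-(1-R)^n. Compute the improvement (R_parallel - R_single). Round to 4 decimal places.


R_single = 0.9008, n = 2
1 - R_single = 0.0992
(1 - R_single)^n = 0.0992^2 = 0.0098
R_parallel = 1 - 0.0098 = 0.9902
Improvement = 0.9902 - 0.9008
Improvement = 0.0894

0.0894


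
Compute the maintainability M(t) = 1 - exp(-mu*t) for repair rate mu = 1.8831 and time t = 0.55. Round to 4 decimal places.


mu = 1.8831, t = 0.55
mu * t = 1.8831 * 0.55 = 1.0357
exp(-1.0357) = 0.355
M(t) = 1 - 0.355
M(t) = 0.645

0.645


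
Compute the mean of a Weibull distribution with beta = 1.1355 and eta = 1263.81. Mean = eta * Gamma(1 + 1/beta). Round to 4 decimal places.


beta = 1.1355, eta = 1263.81
1/beta = 0.8807
1 + 1/beta = 1.8807
Gamma(1.8807) = 0.9553
Mean = 1263.81 * 0.9553
Mean = 1207.3049

1207.3049


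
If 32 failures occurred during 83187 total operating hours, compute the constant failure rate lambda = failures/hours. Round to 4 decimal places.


failures = 32
total_hours = 83187
lambda = 32 / 83187
lambda = 0.0004

0.0004


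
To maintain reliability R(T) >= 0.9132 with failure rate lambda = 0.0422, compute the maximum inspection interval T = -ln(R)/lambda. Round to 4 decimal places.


R_target = 0.9132
lambda = 0.0422
-ln(0.9132) = 0.0908
T = 0.0908 / 0.0422
T = 2.1517

2.1517


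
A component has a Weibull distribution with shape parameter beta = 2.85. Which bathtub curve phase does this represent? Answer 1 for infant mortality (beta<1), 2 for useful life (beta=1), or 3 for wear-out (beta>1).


beta = 2.85
Compare beta to 1:
beta < 1 => infant mortality (phase 1)
beta = 1 => useful life (phase 2)
beta > 1 => wear-out (phase 3)
Since beta = 2.85, this is wear-out (increasing failure rate)
Phase = 3

3


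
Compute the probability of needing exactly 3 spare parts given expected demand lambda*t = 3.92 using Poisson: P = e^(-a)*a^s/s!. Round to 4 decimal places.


a = 3.92, s = 3
e^(-a) = e^(-3.92) = 0.0198
a^s = 3.92^3 = 60.2363
s! = 6
P = 0.0198 * 60.2363 / 6
P = 0.1992

0.1992


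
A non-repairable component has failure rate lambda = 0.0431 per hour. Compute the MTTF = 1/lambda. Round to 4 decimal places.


lambda = 0.0431
MTTF = 1 / 0.0431
MTTF = 23.2019

23.2019


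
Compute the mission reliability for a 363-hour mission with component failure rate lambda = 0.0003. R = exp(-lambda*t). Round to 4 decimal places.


lambda = 0.0003
mission_time = 363
lambda * t = 0.0003 * 363 = 0.1089
R = exp(-0.1089)
R = 0.8968

0.8968


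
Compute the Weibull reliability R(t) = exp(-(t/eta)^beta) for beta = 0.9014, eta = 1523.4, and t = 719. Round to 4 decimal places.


beta = 0.9014, eta = 1523.4, t = 719
t/eta = 719 / 1523.4 = 0.472
(t/eta)^beta = 0.472^0.9014 = 0.5082
R(t) = exp(-0.5082)
R(t) = 0.6016

0.6016


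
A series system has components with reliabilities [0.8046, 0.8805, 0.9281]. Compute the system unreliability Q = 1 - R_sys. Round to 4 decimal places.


Components: [0.8046, 0.8805, 0.9281]
After component 1: product = 0.8046
After component 2: product = 0.7085
After component 3: product = 0.6575
R_sys = 0.6575
Q = 1 - 0.6575 = 0.3425

0.3425


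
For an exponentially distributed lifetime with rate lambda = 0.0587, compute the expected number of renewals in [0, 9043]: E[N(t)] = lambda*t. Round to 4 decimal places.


lambda = 0.0587
t = 9043
E[N(t)] = lambda * t
E[N(t)] = 0.0587 * 9043
E[N(t)] = 530.8241

530.8241


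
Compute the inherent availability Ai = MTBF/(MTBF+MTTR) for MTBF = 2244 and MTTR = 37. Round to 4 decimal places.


MTBF = 2244
MTTR = 37
MTBF + MTTR = 2281
Ai = 2244 / 2281
Ai = 0.9838

0.9838


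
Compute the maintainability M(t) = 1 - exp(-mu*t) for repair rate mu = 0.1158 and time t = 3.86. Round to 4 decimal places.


mu = 0.1158, t = 3.86
mu * t = 0.1158 * 3.86 = 0.447
exp(-0.447) = 0.6396
M(t) = 1 - 0.6396
M(t) = 0.3604

0.3604


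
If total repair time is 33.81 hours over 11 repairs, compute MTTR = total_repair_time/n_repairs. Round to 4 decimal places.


total_repair_time = 33.81
n_repairs = 11
MTTR = 33.81 / 11
MTTR = 3.0736

3.0736


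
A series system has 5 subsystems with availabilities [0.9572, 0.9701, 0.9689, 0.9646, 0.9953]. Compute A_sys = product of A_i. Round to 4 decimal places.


Subsystems: [0.9572, 0.9701, 0.9689, 0.9646, 0.9953]
After subsystem 1 (A=0.9572): product = 0.9572
After subsystem 2 (A=0.9701): product = 0.9286
After subsystem 3 (A=0.9689): product = 0.8997
After subsystem 4 (A=0.9646): product = 0.8679
After subsystem 5 (A=0.9953): product = 0.8638
A_sys = 0.8638

0.8638


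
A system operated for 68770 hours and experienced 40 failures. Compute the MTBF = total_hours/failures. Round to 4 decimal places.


total_hours = 68770
failures = 40
MTBF = 68770 / 40
MTBF = 1719.25

1719.25


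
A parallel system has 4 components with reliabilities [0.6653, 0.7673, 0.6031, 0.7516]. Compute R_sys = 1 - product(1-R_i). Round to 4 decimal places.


Components: [0.6653, 0.7673, 0.6031, 0.7516]
(1 - 0.6653) = 0.3347, running product = 0.3347
(1 - 0.7673) = 0.2327, running product = 0.0779
(1 - 0.6031) = 0.3969, running product = 0.0309
(1 - 0.7516) = 0.2484, running product = 0.0077
Product of (1-R_i) = 0.0077
R_sys = 1 - 0.0077 = 0.9923

0.9923


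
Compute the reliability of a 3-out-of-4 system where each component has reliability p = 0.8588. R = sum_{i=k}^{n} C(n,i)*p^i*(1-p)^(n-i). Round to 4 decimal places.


k = 3, n = 4, p = 0.8588
i=3: C(4,3)=4 * 0.8588^3 * 0.1412^1 = 0.3577
i=4: C(4,4)=1 * 0.8588^4 * 0.1412^0 = 0.544
R = sum of terms = 0.9017

0.9017


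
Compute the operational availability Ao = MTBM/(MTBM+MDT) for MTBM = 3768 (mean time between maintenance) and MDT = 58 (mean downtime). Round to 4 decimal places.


MTBM = 3768
MDT = 58
MTBM + MDT = 3826
Ao = 3768 / 3826
Ao = 0.9848

0.9848


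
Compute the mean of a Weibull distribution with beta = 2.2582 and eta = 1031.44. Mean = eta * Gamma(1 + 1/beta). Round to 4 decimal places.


beta = 2.2582, eta = 1031.44
1/beta = 0.4428
1 + 1/beta = 1.4428
Gamma(1.4428) = 0.8858
Mean = 1031.44 * 0.8858
Mean = 913.6037

913.6037


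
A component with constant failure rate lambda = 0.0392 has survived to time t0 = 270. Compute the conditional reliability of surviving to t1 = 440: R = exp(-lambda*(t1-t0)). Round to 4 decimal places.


lambda = 0.0392
t0 = 270, t1 = 440
t1 - t0 = 170
lambda * (t1-t0) = 0.0392 * 170 = 6.664
R = exp(-6.664)
R = 0.0013

0.0013


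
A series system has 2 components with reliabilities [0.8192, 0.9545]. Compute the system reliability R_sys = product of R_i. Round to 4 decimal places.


Components: [0.8192, 0.9545]
After component 1 (R=0.8192): product = 0.8192
After component 2 (R=0.9545): product = 0.7819
R_sys = 0.7819

0.7819


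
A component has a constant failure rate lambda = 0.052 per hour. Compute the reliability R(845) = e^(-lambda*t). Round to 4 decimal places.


lambda = 0.052
t = 845
lambda * t = 43.94
R(t) = e^(-43.94)
R(t) = 0.0

0.0


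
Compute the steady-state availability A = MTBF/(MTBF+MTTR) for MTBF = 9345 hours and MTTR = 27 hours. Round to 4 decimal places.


MTBF = 9345
MTTR = 27
MTBF + MTTR = 9372
A = 9345 / 9372
A = 0.9971

0.9971


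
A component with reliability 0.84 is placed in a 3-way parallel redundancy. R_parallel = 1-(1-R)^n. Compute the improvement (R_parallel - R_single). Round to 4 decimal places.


R_single = 0.84, n = 3
1 - R_single = 0.16
(1 - R_single)^n = 0.16^3 = 0.0041
R_parallel = 1 - 0.0041 = 0.9959
Improvement = 0.9959 - 0.84
Improvement = 0.1559

0.1559


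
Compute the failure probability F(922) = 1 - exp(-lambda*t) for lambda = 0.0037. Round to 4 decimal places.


lambda = 0.0037, t = 922
lambda * t = 3.4114
exp(-3.4114) = 0.033
F(t) = 1 - 0.033
F(t) = 0.967

0.967


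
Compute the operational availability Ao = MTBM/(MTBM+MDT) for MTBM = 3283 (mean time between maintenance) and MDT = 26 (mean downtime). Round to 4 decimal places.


MTBM = 3283
MDT = 26
MTBM + MDT = 3309
Ao = 3283 / 3309
Ao = 0.9921

0.9921


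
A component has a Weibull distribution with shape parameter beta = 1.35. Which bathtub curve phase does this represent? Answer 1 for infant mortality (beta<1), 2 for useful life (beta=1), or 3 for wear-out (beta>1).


beta = 1.35
Compare beta to 1:
beta < 1 => infant mortality (phase 1)
beta = 1 => useful life (phase 2)
beta > 1 => wear-out (phase 3)
Since beta = 1.35, this is wear-out (increasing failure rate)
Phase = 3

3


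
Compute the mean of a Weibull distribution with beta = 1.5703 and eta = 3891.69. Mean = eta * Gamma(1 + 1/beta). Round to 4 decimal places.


beta = 1.5703, eta = 3891.69
1/beta = 0.6368
1 + 1/beta = 1.6368
Gamma(1.6368) = 0.8982
Mean = 3891.69 * 0.8982
Mean = 3495.4744

3495.4744


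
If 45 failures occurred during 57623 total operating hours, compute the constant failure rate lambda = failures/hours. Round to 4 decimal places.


failures = 45
total_hours = 57623
lambda = 45 / 57623
lambda = 0.0008

0.0008


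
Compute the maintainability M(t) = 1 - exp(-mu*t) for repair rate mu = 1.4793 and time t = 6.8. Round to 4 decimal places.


mu = 1.4793, t = 6.8
mu * t = 1.4793 * 6.8 = 10.0592
exp(-10.0592) = 0.0
M(t) = 1 - 0.0
M(t) = 1.0

1.0


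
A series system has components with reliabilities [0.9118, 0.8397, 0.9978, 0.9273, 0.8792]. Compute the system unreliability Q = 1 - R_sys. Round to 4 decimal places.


Components: [0.9118, 0.8397, 0.9978, 0.9273, 0.8792]
After component 1: product = 0.9118
After component 2: product = 0.7656
After component 3: product = 0.764
After component 4: product = 0.7084
After component 5: product = 0.6228
R_sys = 0.6228
Q = 1 - 0.6228 = 0.3772

0.3772


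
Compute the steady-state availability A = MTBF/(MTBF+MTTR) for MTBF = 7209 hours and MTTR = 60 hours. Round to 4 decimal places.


MTBF = 7209
MTTR = 60
MTBF + MTTR = 7269
A = 7209 / 7269
A = 0.9917

0.9917


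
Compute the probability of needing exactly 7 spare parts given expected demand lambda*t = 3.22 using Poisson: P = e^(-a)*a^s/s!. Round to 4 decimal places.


a = 3.22, s = 7
e^(-a) = e^(-3.22) = 0.04
a^s = 3.22^7 = 3589.1458
s! = 5040
P = 0.04 * 3589.1458 / 5040
P = 0.0285

0.0285


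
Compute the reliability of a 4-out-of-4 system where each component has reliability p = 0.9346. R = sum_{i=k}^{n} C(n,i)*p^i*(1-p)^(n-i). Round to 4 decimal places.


k = 4, n = 4, p = 0.9346
i=4: C(4,4)=1 * 0.9346^4 * 0.0654^0 = 0.763
R = sum of terms = 0.763

0.763


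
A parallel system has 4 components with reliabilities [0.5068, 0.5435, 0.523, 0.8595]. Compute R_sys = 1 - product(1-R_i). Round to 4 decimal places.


Components: [0.5068, 0.5435, 0.523, 0.8595]
(1 - 0.5068) = 0.4932, running product = 0.4932
(1 - 0.5435) = 0.4565, running product = 0.2251
(1 - 0.523) = 0.477, running product = 0.1074
(1 - 0.8595) = 0.1405, running product = 0.0151
Product of (1-R_i) = 0.0151
R_sys = 1 - 0.0151 = 0.9849

0.9849


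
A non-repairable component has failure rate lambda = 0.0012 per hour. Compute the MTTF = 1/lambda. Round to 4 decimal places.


lambda = 0.0012
MTTF = 1 / 0.0012
MTTF = 833.3333

833.3333


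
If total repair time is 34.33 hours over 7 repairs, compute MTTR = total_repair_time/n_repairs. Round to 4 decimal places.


total_repair_time = 34.33
n_repairs = 7
MTTR = 34.33 / 7
MTTR = 4.9043

4.9043


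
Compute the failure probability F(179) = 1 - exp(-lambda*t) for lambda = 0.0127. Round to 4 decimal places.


lambda = 0.0127, t = 179
lambda * t = 2.2733
exp(-2.2733) = 0.103
F(t) = 1 - 0.103
F(t) = 0.897

0.897


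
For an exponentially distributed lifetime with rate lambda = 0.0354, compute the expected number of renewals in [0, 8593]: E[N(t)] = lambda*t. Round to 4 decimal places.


lambda = 0.0354
t = 8593
E[N(t)] = lambda * t
E[N(t)] = 0.0354 * 8593
E[N(t)] = 304.1922

304.1922


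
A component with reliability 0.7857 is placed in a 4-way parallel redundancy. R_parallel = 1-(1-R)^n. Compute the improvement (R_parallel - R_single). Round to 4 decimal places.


R_single = 0.7857, n = 4
1 - R_single = 0.2143
(1 - R_single)^n = 0.2143^4 = 0.0021
R_parallel = 1 - 0.0021 = 0.9979
Improvement = 0.9979 - 0.7857
Improvement = 0.2122

0.2122


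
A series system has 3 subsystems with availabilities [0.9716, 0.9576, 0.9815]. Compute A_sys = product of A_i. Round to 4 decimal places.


Subsystems: [0.9716, 0.9576, 0.9815]
After subsystem 1 (A=0.9716): product = 0.9716
After subsystem 2 (A=0.9576): product = 0.9304
After subsystem 3 (A=0.9815): product = 0.9132
A_sys = 0.9132

0.9132


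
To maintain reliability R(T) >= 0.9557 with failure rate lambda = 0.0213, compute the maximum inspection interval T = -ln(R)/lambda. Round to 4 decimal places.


R_target = 0.9557
lambda = 0.0213
-ln(0.9557) = 0.0453
T = 0.0453 / 0.0213
T = 2.1273

2.1273


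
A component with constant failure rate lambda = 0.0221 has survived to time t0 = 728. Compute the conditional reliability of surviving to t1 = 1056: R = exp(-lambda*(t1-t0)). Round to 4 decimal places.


lambda = 0.0221
t0 = 728, t1 = 1056
t1 - t0 = 328
lambda * (t1-t0) = 0.0221 * 328 = 7.2488
R = exp(-7.2488)
R = 0.0007

0.0007


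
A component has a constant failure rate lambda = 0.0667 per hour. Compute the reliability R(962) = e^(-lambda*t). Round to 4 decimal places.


lambda = 0.0667
t = 962
lambda * t = 64.1654
R(t) = e^(-64.1654)
R(t) = 0.0

0.0


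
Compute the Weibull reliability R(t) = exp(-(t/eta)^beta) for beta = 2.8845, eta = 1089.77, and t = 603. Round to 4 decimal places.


beta = 2.8845, eta = 1089.77, t = 603
t/eta = 603 / 1089.77 = 0.5533
(t/eta)^beta = 0.5533^2.8845 = 0.1814
R(t) = exp(-0.1814)
R(t) = 0.8341

0.8341


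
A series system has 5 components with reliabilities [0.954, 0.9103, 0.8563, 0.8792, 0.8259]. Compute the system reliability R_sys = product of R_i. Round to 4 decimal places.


Components: [0.954, 0.9103, 0.8563, 0.8792, 0.8259]
After component 1 (R=0.954): product = 0.954
After component 2 (R=0.9103): product = 0.8684
After component 3 (R=0.8563): product = 0.7436
After component 4 (R=0.8792): product = 0.6538
After component 5 (R=0.8259): product = 0.54
R_sys = 0.54

0.54


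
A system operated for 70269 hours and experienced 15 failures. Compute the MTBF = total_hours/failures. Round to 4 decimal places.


total_hours = 70269
failures = 15
MTBF = 70269 / 15
MTBF = 4684.6

4684.6


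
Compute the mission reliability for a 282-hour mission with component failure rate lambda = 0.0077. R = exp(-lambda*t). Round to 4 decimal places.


lambda = 0.0077
mission_time = 282
lambda * t = 0.0077 * 282 = 2.1714
R = exp(-2.1714)
R = 0.114

0.114


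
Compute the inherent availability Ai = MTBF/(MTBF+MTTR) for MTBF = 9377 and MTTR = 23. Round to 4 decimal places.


MTBF = 9377
MTTR = 23
MTBF + MTTR = 9400
Ai = 9377 / 9400
Ai = 0.9976

0.9976


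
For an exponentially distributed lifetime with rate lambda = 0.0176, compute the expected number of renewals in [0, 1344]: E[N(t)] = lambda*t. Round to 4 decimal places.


lambda = 0.0176
t = 1344
E[N(t)] = lambda * t
E[N(t)] = 0.0176 * 1344
E[N(t)] = 23.6544

23.6544


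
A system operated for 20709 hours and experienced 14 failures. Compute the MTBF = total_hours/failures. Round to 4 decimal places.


total_hours = 20709
failures = 14
MTBF = 20709 / 14
MTBF = 1479.2143

1479.2143


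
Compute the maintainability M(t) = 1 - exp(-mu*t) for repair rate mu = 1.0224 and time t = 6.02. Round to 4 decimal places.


mu = 1.0224, t = 6.02
mu * t = 1.0224 * 6.02 = 6.1548
exp(-6.1548) = 0.0021
M(t) = 1 - 0.0021
M(t) = 0.9979

0.9979


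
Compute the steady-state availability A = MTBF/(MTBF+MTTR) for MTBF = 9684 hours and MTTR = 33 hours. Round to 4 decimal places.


MTBF = 9684
MTTR = 33
MTBF + MTTR = 9717
A = 9684 / 9717
A = 0.9966

0.9966


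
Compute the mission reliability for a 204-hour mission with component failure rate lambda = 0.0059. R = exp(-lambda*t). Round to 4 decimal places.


lambda = 0.0059
mission_time = 204
lambda * t = 0.0059 * 204 = 1.2036
R = exp(-1.2036)
R = 0.3001

0.3001


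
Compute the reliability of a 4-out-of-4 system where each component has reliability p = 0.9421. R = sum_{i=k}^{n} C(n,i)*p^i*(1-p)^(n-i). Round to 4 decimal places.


k = 4, n = 4, p = 0.9421
i=4: C(4,4)=1 * 0.9421^4 * 0.0579^0 = 0.7877
R = sum of terms = 0.7877

0.7877


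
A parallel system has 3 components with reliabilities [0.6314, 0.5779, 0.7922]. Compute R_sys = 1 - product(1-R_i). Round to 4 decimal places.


Components: [0.6314, 0.5779, 0.7922]
(1 - 0.6314) = 0.3686, running product = 0.3686
(1 - 0.5779) = 0.4221, running product = 0.1556
(1 - 0.7922) = 0.2078, running product = 0.0323
Product of (1-R_i) = 0.0323
R_sys = 1 - 0.0323 = 0.9677

0.9677


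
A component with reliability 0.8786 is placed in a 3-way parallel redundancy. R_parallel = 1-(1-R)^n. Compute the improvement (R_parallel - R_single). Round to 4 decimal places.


R_single = 0.8786, n = 3
1 - R_single = 0.1214
(1 - R_single)^n = 0.1214^3 = 0.0018
R_parallel = 1 - 0.0018 = 0.9982
Improvement = 0.9982 - 0.8786
Improvement = 0.1196

0.1196


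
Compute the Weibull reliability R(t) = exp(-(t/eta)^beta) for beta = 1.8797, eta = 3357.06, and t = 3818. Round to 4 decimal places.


beta = 1.8797, eta = 3357.06, t = 3818
t/eta = 3818 / 3357.06 = 1.1373
(t/eta)^beta = 1.1373^1.8797 = 1.2736
R(t) = exp(-1.2736)
R(t) = 0.2798

0.2798


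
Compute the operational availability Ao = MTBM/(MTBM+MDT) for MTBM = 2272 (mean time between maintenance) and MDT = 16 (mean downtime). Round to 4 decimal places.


MTBM = 2272
MDT = 16
MTBM + MDT = 2288
Ao = 2272 / 2288
Ao = 0.993

0.993


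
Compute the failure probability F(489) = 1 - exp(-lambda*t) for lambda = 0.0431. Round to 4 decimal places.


lambda = 0.0431, t = 489
lambda * t = 21.0759
exp(-21.0759) = 0.0
F(t) = 1 - 0.0
F(t) = 1.0

1.0


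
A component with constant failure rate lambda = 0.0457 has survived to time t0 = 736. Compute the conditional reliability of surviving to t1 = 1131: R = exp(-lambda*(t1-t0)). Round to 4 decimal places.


lambda = 0.0457
t0 = 736, t1 = 1131
t1 - t0 = 395
lambda * (t1-t0) = 0.0457 * 395 = 18.0515
R = exp(-18.0515)
R = 0.0

0.0


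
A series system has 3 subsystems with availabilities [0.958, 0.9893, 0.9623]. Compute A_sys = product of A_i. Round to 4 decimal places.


Subsystems: [0.958, 0.9893, 0.9623]
After subsystem 1 (A=0.958): product = 0.958
After subsystem 2 (A=0.9893): product = 0.9477
After subsystem 3 (A=0.9623): product = 0.912
A_sys = 0.912

0.912


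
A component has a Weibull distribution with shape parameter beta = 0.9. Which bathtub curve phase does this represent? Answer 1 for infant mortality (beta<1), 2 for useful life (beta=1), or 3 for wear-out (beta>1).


beta = 0.9
Compare beta to 1:
beta < 1 => infant mortality (phase 1)
beta = 1 => useful life (phase 2)
beta > 1 => wear-out (phase 3)
Since beta = 0.9, this is infant mortality (decreasing failure rate)
Phase = 1

1


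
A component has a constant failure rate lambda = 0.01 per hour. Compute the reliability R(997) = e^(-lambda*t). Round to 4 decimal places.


lambda = 0.01
t = 997
lambda * t = 9.97
R(t) = e^(-9.97)
R(t) = 0.0

0.0


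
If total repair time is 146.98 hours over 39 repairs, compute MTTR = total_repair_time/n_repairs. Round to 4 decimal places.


total_repair_time = 146.98
n_repairs = 39
MTTR = 146.98 / 39
MTTR = 3.7687

3.7687


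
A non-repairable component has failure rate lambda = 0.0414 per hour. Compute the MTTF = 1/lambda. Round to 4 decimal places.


lambda = 0.0414
MTTF = 1 / 0.0414
MTTF = 24.1546

24.1546


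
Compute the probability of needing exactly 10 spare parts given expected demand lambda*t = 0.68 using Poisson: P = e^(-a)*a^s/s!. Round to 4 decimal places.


a = 0.68, s = 10
e^(-a) = e^(-0.68) = 0.5066
a^s = 0.68^10 = 0.0211
s! = 3628800
P = 0.5066 * 0.0211 / 3628800
P = 0.0

0.0
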